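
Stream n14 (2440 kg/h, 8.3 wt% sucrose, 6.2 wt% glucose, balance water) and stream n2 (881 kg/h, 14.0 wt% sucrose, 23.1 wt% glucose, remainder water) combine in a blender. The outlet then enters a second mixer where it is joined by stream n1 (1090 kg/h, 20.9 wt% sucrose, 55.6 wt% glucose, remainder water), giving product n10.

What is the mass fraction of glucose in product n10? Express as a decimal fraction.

Overall, product flow = 4411 kg/h.
glucose in = 2440×0.062 + 881×0.231 + 1090×0.556 = 960.83 kg/h.
glucose fraction in n10 = 0.218.

0.218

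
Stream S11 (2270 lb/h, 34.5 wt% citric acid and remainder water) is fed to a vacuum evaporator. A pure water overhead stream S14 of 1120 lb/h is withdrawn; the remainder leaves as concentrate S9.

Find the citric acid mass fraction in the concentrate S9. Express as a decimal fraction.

citric acid is not removed: 2270×0.345 = 783.15 lb/h of citric acid enters S9.
Concentrate = 2270 − 1120 = 1150 lb/h.
Mass fraction = 783.15/1150 = 0.681.

0.681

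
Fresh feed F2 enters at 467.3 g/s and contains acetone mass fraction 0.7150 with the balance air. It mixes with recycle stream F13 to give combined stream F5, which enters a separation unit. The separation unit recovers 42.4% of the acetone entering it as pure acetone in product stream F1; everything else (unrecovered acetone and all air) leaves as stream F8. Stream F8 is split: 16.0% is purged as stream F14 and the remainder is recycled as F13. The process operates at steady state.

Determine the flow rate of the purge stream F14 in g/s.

air enters only via F2 and leaves only via the purge: 467.3×0.285 = 0.160×(air in F8), and the separation unit passes all air, so air in F5 = air in F8 = 832.38 g/s.
acetone in F5: m_A = 467.3×0.715 + (1−0.160)·(1−0.424)·m_A, so m_A = 334.12/0.5162 = 647.32 g/s.
F8 = (1−0.424)×647.32 + 832.38 = 1205.2 g/s.
Purge F14 = 0.160×1205.2 = 192.84 g/s.

192.8 g/s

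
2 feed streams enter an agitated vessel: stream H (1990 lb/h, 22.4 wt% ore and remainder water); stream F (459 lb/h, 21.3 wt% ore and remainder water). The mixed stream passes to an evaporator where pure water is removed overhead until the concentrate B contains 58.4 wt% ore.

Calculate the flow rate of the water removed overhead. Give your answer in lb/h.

1518 lb/h

ore entering = 1990×0.224 + 459×0.213 = 543.53 lb/h.
All ore reports to B, so B = 543.53/0.584 = 930.7 lb/h.
Total feed = 2449 lb/h; overhead = 2449 − 930.7 = 1518.3 lb/h.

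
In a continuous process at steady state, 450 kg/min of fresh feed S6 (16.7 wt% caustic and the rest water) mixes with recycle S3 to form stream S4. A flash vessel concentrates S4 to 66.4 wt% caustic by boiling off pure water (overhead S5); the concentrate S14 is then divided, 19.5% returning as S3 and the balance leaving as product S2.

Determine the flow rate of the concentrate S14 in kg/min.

Overall caustic balance (none leaves overhead): caustic in fresh feed = caustic in product, i.e. 450×0.167 = (1−0.195)·S14·0.664.
S14 = 75.15/(0.664×0.805) = 140.59 kg/min.

140.6 kg/min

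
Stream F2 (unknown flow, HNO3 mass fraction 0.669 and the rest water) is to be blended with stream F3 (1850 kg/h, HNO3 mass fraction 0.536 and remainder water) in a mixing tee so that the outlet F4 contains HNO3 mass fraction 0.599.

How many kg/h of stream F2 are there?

1665 kg/h

Let F2 be the unknown flow. Total out = 1850 + F2.
HNO3 balance: 991.6 + 0.669·F2 = 0.599·(1850 + F2)
(0.669 − 0.599)·F2 = 0.599×1850 − 991.6 = 116.55
F2 = 116.55 / 0.070 = 1665 kg/h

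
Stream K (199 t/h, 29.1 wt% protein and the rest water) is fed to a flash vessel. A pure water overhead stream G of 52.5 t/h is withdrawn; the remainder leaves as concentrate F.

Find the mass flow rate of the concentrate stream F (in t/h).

Concentrate = 199 − 52.5 = 146.5 t/h.

146.5 t/h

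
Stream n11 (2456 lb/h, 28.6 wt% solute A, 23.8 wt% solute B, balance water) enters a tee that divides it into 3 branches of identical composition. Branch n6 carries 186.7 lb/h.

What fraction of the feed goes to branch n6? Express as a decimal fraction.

0.076

Fraction to n6 = 186.7/2456 = 0.0760.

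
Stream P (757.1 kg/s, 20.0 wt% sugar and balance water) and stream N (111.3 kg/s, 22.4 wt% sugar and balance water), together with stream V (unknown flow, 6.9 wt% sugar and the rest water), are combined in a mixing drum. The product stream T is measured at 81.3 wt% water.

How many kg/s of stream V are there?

Let V be the unknown flow. Total out = 868.4 + V.
water balance: 692.05 + 0.931·V = 0.813·(868.4 + V)
(0.931 − 0.813)·V = 0.813×868.4 − 692.05 = 13.96
V = 13.96 / 0.118 = 118.31 kg/s

118.3 kg/s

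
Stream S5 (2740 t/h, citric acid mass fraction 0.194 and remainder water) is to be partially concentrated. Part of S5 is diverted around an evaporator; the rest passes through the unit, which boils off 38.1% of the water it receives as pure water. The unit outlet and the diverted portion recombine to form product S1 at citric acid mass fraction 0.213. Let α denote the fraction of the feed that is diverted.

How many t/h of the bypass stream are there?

1944 t/h

All 2740×0.194 = 531.56 t/h of citric acid reaches S1, so S1 = 531.56/0.213 = 2495.6 t/h and vapour = 244.41 t/h.
The evaporator receives (1−α)·2740 of feed at 0.806 water and removes 0.381 of that water:
0.381×0.806×(1−α)×2740 = 244.41
(1−α) = 244.41/841.42 = 0.2905;  α = 0.7095.
Bypass flow = 0.7095×2740 = 1944.1 t/h.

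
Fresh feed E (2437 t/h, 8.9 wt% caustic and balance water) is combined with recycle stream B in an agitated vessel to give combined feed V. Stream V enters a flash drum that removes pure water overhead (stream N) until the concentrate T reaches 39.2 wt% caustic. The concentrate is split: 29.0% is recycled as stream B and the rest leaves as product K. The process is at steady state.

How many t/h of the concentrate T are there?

779.3 t/h

Overall caustic balance (none leaves overhead): caustic in fresh feed = caustic in product, i.e. 2437×0.089 = (1−0.290)·T·0.392.
T = 216.89/(0.392×0.710) = 779.29 t/h.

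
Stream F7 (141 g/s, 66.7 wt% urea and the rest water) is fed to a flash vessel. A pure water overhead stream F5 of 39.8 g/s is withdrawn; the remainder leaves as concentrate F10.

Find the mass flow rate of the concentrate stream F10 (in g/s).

101.2 g/s

Concentrate = 141 − 39.8 = 101.2 g/s.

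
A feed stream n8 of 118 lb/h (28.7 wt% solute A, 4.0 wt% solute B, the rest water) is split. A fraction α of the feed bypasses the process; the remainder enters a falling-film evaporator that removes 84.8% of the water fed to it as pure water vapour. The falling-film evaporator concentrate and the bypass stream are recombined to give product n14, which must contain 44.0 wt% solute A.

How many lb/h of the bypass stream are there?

46.1 lb/h

All 118×0.287 = 33.866 lb/h of solute A reaches n14, so n14 = 33.866/0.440 = 76.968 lb/h and vapour = 41.032 lb/h.
The evaporator receives (1−α)·118 of feed at 0.673 water and removes 0.848 of that water:
0.848×0.673×(1−α)×118 = 41.032
(1−α) = 41.032/67.343 = 0.6093;  α = 0.3907.
Bypass flow = 0.3907×118 = 46.103 lb/h.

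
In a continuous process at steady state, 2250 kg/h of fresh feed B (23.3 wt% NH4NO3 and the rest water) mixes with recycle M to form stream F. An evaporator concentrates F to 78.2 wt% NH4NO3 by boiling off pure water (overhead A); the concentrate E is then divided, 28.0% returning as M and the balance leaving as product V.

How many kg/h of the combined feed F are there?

2511 kg/h

Overall NH4NO3 balance (none leaves overhead): NH4NO3 in fresh feed = NH4NO3 in product, i.e. 2250×0.233 = (1−0.280)·E·0.782.
E = 524.25/(0.782×0.720) = 931.11 kg/h.
Recycle M = 0.280×931.11 = 260.71 kg/h.
Combined feed F = 2250 + 260.71 = 2510.7 kg/h.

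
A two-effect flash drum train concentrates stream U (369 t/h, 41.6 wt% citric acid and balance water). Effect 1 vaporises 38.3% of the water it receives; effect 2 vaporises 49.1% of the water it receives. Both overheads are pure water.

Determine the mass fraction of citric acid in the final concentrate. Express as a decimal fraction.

0.694

water in feed = 369×0.584 = 215.5 t/h.
After stage 1: water left = (1−0.383)×215.5 = 132.96; stream total = 286.47 t/h.
After stage 2: water left = (1−0.491)×132.96 = 67.677; final concentrate = 221.18 t/h.
citric acid fraction = 153.5/221.18 = 0.694.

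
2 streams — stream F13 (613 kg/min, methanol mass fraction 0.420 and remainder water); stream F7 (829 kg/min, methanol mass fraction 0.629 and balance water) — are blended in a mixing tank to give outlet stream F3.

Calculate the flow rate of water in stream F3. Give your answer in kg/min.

water out = water in = 613×0.580 + 829×0.371 = 663.1 kg/min.

663.1 kg/min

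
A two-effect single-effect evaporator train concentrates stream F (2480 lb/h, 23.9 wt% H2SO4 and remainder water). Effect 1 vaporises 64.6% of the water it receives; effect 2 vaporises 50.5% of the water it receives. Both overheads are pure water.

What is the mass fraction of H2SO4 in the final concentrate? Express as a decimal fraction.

0.6419

water in feed = 2480×0.761 = 1887.3 lb/h.
After stage 1: water left = (1−0.646)×1887.3 = 668.1; stream total = 1260.8 lb/h.
After stage 2: water left = (1−0.505)×668.1 = 330.71; final concentrate = 923.43 lb/h.
H2SO4 fraction = 592.72/923.43 = 0.6419.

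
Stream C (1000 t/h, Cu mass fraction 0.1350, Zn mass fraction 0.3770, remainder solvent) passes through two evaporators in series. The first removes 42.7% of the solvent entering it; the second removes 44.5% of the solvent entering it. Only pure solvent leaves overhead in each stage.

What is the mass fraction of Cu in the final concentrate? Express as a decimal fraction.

0.2023

solvent in feed = 1000×0.488 = 488 t/h.
After stage 1: solvent left = (1−0.427)×488 = 279.62; stream total = 791.62 t/h.
After stage 2: solvent left = (1−0.445)×279.62 = 155.19; final concentrate = 667.19 t/h.
Cu fraction = 135/667.19 = 0.2023.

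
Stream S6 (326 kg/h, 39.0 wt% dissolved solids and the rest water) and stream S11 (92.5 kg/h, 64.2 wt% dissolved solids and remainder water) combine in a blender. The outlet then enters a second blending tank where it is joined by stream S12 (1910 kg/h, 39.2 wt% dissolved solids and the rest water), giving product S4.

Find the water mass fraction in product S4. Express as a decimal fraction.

Overall, product flow = 2328.5 kg/h.
water in = 326×0.610 + 92.5×0.358 + 1910×0.608 = 1393.3 kg/h.
water fraction in S4 = 0.598.

0.598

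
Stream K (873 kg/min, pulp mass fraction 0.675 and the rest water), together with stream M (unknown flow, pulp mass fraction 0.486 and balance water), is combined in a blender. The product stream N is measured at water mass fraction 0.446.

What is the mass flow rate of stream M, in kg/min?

Let M be the unknown flow. Total out = 873 + M.
water balance: 283.73 + 0.514·M = 0.446·(873 + M)
(0.514 − 0.446)·M = 0.446×873 − 283.73 = 105.63
M = 105.63 / 0.068 = 1553.4 kg/min

1553 kg/min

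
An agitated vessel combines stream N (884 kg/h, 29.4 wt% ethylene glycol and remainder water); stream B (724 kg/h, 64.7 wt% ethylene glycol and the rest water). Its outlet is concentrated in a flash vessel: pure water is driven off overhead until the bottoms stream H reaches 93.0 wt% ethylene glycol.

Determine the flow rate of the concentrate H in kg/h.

ethylene glycol entering = 884×0.294 + 724×0.647 = 728.32 kg/h.
All ethylene glycol reports to H, so H = 728.32/0.930 = 783.14 kg/h.

783.1 kg/h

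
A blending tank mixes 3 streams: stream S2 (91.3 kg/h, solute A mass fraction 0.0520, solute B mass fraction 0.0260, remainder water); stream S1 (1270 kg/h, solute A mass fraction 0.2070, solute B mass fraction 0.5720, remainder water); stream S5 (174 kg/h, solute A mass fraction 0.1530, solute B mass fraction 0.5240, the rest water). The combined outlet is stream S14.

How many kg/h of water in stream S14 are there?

421.1 kg/h

water out = water in = 91.3×0.922 + 1270×0.221 + 174×0.323 = 421.05 kg/h.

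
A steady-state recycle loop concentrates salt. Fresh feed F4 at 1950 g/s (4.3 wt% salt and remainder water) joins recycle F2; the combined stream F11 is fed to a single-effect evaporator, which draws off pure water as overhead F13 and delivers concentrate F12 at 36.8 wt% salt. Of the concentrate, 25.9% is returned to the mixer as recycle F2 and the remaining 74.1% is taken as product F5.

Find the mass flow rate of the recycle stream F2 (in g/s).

79.64 g/s

Overall salt balance (none leaves overhead): salt in fresh feed = salt in product, i.e. 1950×0.043 = (1−0.259)·F12·0.368.
F12 = 83.85/(0.368×0.741) = 307.49 g/s.
Recycle F2 = 0.259×307.49 = 79.641 g/s.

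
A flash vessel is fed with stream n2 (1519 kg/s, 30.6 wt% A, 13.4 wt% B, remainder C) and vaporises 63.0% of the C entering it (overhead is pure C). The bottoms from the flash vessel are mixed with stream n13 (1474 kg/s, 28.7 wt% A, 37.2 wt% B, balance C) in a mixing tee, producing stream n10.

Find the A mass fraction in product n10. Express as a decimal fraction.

Vapour removed = 0.630×0.560×1519 = 535.9 kg/s; concentrate = 983.1 kg/s.
A reaching the mixer = 464.81 (from concentrate) + 1474×0.287 = 887.85 kg/s.
Product flow = 983.1 + 1474 = 2457.1 kg/s; A fraction = 0.361.

0.361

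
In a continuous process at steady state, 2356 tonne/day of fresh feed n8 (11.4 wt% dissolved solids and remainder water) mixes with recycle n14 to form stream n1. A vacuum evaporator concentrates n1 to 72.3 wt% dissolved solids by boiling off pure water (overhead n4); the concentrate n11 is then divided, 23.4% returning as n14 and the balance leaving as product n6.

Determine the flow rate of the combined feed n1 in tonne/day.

2469 tonne/day

Overall dissolved solids balance (none leaves overhead): dissolved solids in fresh feed = dissolved solids in product, i.e. 2356×0.114 = (1−0.234)·n11·0.723.
n11 = 268.58/(0.723×0.766) = 484.97 tonne/day.
Recycle n14 = 0.234×484.97 = 113.48 tonne/day.
Combined feed n1 = 2356 + 113.48 = 2469.5 tonne/day.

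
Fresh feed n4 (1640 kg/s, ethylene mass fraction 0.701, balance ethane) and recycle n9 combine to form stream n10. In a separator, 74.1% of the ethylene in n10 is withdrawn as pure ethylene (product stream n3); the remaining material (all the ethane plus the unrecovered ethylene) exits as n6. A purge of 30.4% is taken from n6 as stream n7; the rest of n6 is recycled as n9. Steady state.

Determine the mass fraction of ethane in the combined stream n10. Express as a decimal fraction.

0.535

ethane enters only via n4 and leaves only via the purge: 1640×0.299 = 0.304×(ethane in n6), and the separator passes all ethane, so ethane in n10 = ethane in n6 = 1613 kg/s.
ethylene in n10: m_A = 1640×0.701 + (1−0.304)·(1−0.741)·m_A, so m_A = 1149.6/0.8197 = 1402.5 kg/s.
n10 = 1402.5 + 1613 = 3015.5 kg/s.
ethane fraction in n10 = 1613/3015.5 = 0.535.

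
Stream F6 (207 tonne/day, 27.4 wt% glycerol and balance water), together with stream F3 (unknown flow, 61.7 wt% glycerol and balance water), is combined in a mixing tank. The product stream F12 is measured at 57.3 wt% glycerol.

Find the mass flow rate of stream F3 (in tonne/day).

1407 tonne/day

Let F3 be the unknown flow. Total out = 207 + F3.
glycerol balance: 56.718 + 0.617·F3 = 0.573·(207 + F3)
(0.617 − 0.573)·F3 = 0.573×207 − 56.718 = 61.893
F3 = 61.893 / 0.044 = 1406.7 tonne/day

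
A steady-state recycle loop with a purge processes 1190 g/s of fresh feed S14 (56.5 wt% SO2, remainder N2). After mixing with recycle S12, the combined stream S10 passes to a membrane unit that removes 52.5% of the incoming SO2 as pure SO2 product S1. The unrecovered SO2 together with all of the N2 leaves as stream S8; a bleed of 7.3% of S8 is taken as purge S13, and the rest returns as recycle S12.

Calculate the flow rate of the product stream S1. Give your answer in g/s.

SO2 in S10: m_A = 1190×0.565 + (1−0.073)·(1−0.525)·m_A, so m_A = 672.35/0.5597 = 1201.3 g/s.
Product S1 = 0.525×1201.3 = 630.69 g/s.

630.7 g/s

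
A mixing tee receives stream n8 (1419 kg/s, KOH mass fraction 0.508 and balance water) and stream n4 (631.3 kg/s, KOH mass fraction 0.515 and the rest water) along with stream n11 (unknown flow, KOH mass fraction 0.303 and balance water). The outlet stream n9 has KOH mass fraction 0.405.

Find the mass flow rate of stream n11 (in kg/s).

Let n11 be the unknown flow. Total out = 2050.3 + n11.
KOH balance: 1046 + 0.303·n11 = 0.405·(2050.3 + n11)
(0.303 − 0.405)·n11 = 0.405×2050.3 − 1046 = -215.6
n11 = -215.6 / -0.102 = 2113.7 kg/s

2114 kg/s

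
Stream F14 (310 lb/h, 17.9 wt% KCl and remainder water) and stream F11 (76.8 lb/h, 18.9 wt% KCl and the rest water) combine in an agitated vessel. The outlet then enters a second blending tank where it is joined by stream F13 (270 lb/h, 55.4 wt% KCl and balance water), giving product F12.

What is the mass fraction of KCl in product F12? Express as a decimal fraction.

0.3343

Overall, product flow = 656.8 lb/h.
KCl in = 310×0.179 + 76.8×0.189 + 270×0.554 = 219.59 lb/h.
KCl fraction in F12 = 0.3343.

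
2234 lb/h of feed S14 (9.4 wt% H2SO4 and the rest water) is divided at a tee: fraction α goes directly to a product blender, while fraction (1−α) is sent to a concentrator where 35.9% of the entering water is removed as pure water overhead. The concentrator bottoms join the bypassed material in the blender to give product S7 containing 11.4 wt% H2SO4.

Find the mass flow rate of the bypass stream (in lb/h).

1029 lb/h

All 2234×0.094 = 210 lb/h of H2SO4 reaches S7, so S7 = 210/0.114 = 1842.1 lb/h and vapour = 391.93 lb/h.
The evaporator receives (1−α)·2234 of feed at 0.906 water and removes 0.359 of that water:
0.359×0.906×(1−α)×2234 = 391.93
(1−α) = 391.93/726.62 = 0.5394;  α = 0.4606.
Bypass flow = 0.4606×2234 = 1029 lb/h.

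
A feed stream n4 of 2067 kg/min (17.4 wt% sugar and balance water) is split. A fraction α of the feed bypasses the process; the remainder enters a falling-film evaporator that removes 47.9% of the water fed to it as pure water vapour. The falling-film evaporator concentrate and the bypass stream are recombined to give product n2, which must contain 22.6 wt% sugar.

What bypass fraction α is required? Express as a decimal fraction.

All 2067×0.174 = 359.66 kg/min of sugar reaches n2, so n2 = 359.66/0.226 = 1591.4 kg/min and vapour = 475.59 kg/min.
The evaporator receives (1−α)·2067 of feed at 0.826 water and removes 0.479 of that water:
0.479×0.826×(1−α)×2067 = 475.59
(1−α) = 475.59/817.82 = 0.5815;  α = 0.4185.

0.418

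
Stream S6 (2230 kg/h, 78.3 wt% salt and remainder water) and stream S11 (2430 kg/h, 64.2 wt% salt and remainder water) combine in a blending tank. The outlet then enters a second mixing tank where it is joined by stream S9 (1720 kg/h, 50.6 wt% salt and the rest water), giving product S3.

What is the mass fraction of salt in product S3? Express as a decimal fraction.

0.655

Overall, product flow = 6380 kg/h.
salt in = 2230×0.783 + 2430×0.642 + 1720×0.506 = 4176.5 kg/h.
salt fraction in S3 = 0.655.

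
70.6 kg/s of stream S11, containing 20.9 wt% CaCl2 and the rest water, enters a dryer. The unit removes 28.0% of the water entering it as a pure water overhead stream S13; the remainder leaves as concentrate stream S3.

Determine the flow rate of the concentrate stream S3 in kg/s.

water entering = 70.6×0.791 = 55.845 kg/s; overhead removed = 0.280×55.845 = 15.636 kg/s.
Concentrate = 70.6 − 15.636 = 54.964 kg/s.

54.96 kg/s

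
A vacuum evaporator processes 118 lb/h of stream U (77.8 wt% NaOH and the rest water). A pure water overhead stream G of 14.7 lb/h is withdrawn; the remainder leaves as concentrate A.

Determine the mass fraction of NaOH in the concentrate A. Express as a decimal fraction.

0.889

NaOH is not removed: 118×0.778 = 91.804 lb/h of NaOH enters A.
Concentrate = 118 − 14.7 = 103.3 lb/h.
Mass fraction = 91.804/103.3 = 0.889.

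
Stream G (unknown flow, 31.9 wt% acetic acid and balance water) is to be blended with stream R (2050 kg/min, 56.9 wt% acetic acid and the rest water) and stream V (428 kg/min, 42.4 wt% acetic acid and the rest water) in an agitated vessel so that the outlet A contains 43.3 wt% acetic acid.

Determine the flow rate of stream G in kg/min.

Let G be the unknown flow. Total out = 2478 + G.
acetic acid balance: 1347.9 + 0.319·G = 0.433·(2478 + G)
(0.319 − 0.433)·G = 0.433×2478 − 1347.9 = -274.95
G = -274.95 / -0.114 = 2411.8 kg/min

2412 kg/min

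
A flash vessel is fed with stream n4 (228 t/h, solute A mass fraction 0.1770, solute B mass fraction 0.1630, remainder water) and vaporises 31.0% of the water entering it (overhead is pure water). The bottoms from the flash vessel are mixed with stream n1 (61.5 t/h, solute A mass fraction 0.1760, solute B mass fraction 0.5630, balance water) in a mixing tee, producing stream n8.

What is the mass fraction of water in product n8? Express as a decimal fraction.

0.4936

Vapour removed = 0.310×0.660×228 = 46.649 t/h; concentrate = 181.35 t/h.
water reaching the mixer = 103.83 (from concentrate) + 61.5×0.261 = 119.88 t/h.
Product flow = 181.35 + 61.5 = 242.85 t/h; water fraction = 0.4936.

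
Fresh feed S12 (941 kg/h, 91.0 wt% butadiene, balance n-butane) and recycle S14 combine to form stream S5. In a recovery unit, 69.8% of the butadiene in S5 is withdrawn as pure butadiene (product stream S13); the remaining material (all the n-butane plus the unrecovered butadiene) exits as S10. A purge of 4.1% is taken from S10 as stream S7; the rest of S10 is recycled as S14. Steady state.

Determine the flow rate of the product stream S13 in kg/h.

butadiene in S5: m_A = 941×0.910 + (1−0.041)·(1−0.698)·m_A, so m_A = 856.31/0.7104 = 1205.4 kg/h.
Product S13 = 0.698×1205.4 = 841.38 kg/h.

841.4 kg/h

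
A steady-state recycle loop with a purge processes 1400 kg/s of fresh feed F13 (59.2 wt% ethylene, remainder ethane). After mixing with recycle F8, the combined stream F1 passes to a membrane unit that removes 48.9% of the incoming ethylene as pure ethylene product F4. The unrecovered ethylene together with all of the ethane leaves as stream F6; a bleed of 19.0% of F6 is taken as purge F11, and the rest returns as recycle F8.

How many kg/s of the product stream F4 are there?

691.5 kg/s

ethylene in F1: m_A = 1400×0.592 + (1−0.190)·(1−0.489)·m_A, so m_A = 828.8/0.5861 = 1414.1 kg/s.
Product F4 = 0.489×1414.1 = 691.5 kg/s.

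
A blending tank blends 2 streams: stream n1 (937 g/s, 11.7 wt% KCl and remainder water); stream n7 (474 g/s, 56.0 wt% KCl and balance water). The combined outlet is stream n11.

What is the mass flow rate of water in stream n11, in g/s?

1036 g/s

water out = water in = 937×0.883 + 474×0.440 = 1035.9 g/s.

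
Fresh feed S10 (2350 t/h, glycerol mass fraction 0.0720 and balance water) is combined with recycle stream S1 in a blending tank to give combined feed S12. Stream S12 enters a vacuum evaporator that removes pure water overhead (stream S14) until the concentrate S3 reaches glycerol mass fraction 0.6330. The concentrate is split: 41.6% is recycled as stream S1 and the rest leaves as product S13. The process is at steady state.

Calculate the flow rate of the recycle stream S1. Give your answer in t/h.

Overall glycerol balance (none leaves overhead): glycerol in fresh feed = glycerol in product, i.e. 2350×0.072 = (1−0.416)·S3·0.633.
S3 = 169.2/(0.633×0.584) = 457.7 t/h.
Recycle S1 = 0.416×457.7 = 190.4 t/h.

190.4 t/h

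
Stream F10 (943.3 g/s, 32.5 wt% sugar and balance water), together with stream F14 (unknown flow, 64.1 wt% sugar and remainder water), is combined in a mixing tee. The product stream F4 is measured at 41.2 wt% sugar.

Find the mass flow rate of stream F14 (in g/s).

Let F14 be the unknown flow. Total out = 943.3 + F14.
sugar balance: 306.57 + 0.641·F14 = 0.412·(943.3 + F14)
(0.641 − 0.412)·F14 = 0.412×943.3 − 306.57 = 82.067
F14 = 82.067 / 0.229 = 358.37 g/s

358.4 g/s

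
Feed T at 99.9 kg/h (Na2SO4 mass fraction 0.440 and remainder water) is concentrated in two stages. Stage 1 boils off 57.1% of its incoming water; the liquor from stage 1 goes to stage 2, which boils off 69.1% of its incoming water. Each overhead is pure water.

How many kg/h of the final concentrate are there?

51.37 kg/h

water in feed = 99.9×0.560 = 55.944 kg/h.
After stage 1: water left = (1−0.571)×55.944 = 24; stream total = 67.956 kg/h.
After stage 2: water left = (1−0.691)×24 = 7.416; final concentrate = 51.372 kg/h.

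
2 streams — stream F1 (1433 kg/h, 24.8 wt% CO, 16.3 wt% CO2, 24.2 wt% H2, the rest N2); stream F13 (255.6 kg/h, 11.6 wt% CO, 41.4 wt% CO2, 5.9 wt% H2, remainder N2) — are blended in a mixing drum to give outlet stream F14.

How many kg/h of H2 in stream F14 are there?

H2 out = H2 in = 1433×0.242 + 255.6×0.059 = 361.87 kg/h.

361.9 kg/h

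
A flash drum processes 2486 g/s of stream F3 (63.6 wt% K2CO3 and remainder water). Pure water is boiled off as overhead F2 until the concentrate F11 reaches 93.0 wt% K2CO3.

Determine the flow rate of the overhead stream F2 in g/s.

785.9 g/s

K2CO3 is conserved: 2486×0.636 = 1581.1 g/s all reports to the concentrate.
Concentrate = 1581.1/(target fraction) = 1700.1 g/s.
Overhead = 2486 − 1700.1 = 785.9 g/s.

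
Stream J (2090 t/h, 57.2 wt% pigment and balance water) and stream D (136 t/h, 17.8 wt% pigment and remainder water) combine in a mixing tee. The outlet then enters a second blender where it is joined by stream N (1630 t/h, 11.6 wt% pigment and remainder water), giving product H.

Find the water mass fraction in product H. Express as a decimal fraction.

Overall, product flow = 3856 t/h.
water in = 2090×0.428 + 136×0.822 + 1630×0.884 = 2447.2 t/h.
water fraction in H = 0.635.

0.635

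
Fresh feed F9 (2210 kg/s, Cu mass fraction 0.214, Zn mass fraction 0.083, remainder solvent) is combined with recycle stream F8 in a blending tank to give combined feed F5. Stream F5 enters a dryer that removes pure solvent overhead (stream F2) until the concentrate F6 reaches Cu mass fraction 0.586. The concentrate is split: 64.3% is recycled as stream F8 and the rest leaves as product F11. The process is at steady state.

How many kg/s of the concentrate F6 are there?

Overall Cu balance (none leaves overhead): Cu in fresh feed = Cu in product, i.e. 2210×0.214 = (1−0.643)·F6·0.586.
F6 = 472.94/(0.586×0.357) = 2260.7 kg/s.

2261 kg/s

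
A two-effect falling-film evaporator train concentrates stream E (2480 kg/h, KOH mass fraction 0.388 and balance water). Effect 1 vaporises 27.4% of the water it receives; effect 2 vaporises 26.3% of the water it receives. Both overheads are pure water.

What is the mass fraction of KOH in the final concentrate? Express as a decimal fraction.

water in feed = 2480×0.612 = 1517.8 kg/h.
After stage 1: water left = (1−0.274)×1517.8 = 1101.9; stream total = 2064.1 kg/h.
After stage 2: water left = (1−0.263)×1101.9 = 812.1; final concentrate = 1774.3 kg/h.
KOH fraction = 962.24/1774.3 = 0.542.

0.542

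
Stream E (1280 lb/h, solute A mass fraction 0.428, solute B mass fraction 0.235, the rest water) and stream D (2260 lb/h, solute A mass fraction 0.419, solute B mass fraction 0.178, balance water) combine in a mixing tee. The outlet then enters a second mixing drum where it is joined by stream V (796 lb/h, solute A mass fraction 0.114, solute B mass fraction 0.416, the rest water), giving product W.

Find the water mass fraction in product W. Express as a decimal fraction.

Overall, product flow = 4336 lb/h.
water in = 1280×0.337 + 2260×0.403 + 796×0.470 = 1716.3 lb/h.
water fraction in W = 0.396.

0.396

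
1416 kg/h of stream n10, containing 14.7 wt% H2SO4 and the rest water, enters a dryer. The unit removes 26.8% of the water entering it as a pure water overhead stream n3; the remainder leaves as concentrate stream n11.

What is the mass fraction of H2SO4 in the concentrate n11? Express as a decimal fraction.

H2SO4 is not removed: 1416×0.147 = 208.15 kg/h of H2SO4 enters n11.
water entering = 1416×0.853 = 1207.8 kg/h; overhead removed = 0.268×1207.8 = 323.7 kg/h.
Concentrate = 1416 − 323.7 = 1092.3 kg/h.
Mass fraction = 208.15/1092.3 = 0.191.

0.191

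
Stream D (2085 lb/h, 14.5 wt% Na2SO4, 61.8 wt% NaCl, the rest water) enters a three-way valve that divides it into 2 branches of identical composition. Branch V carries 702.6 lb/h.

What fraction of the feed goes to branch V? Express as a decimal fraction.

Fraction to V = 702.6/2085 = 0.3370.

0.337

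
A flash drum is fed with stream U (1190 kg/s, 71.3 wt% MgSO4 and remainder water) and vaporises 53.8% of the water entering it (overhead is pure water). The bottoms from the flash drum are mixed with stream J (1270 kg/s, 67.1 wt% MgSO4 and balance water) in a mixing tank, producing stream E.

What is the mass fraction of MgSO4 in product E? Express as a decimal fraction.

Vapour removed = 0.538×0.287×1190 = 183.74 kg/s; concentrate = 1006.3 kg/s.
MgSO4 reaching the mixer = 848.47 (from concentrate) + 1270×0.671 = 1700.6 kg/s.
Product flow = 1006.3 + 1270 = 2276.3 kg/s; MgSO4 fraction = 0.747.

0.747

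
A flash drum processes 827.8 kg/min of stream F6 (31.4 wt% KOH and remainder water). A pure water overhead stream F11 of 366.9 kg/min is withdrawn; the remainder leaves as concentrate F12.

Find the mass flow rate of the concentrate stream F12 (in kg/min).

Concentrate = 827.8 − 366.9 = 460.9 kg/min.

460.9 kg/min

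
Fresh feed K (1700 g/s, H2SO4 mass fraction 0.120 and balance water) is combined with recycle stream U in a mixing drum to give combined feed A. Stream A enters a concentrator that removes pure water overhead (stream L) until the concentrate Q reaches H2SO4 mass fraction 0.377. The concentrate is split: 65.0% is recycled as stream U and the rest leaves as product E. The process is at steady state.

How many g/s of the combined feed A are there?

Overall H2SO4 balance (none leaves overhead): H2SO4 in fresh feed = H2SO4 in product, i.e. 1700×0.120 = (1−0.650)·Q·0.377.
Q = 204/(0.377×0.350) = 1546 g/s.
Recycle U = 0.650×1546 = 1004.9 g/s.
Combined feed A = 1700 + 1004.9 = 2704.9 g/s.

2705 g/s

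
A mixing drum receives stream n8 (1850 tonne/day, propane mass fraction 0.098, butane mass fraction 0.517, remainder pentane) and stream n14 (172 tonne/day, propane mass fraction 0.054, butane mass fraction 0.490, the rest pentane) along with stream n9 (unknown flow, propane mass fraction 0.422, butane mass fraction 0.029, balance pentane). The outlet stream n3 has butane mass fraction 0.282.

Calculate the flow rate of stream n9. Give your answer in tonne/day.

Let n9 be the unknown flow. Total out = 2022 + n9.
butane balance: 1040.7 + 0.029·n9 = 0.282·(2022 + n9)
(0.029 − 0.282)·n9 = 0.282×2022 − 1040.7 = -470.53
n9 = -470.53 / -0.253 = 1859.8 tonne/day

1860 tonne/day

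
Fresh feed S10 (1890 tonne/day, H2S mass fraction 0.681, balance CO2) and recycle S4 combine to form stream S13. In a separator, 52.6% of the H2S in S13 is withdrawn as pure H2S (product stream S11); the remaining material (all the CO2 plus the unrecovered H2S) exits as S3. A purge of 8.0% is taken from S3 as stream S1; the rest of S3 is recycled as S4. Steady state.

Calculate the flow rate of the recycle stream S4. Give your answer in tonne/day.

7929 tonne/day

CO2 enters only via S10 and leaves only via the purge: 1890×0.319 = 0.080×(CO2 in S3), and the separator passes all CO2, so CO2 in S13 = CO2 in S3 = 7536.4 tonne/day.
H2S in S13: m_A = 1890×0.681 + (1−0.080)·(1−0.526)·m_A, so m_A = 1287.1/0.5639 = 2282.4 tonne/day.
S3 = (1−0.526)×2282.4 + 7536.4 = 8618.2 tonne/day.
Recycle S4 = (1−0.080)×8618.2 = 7928.8 tonne/day.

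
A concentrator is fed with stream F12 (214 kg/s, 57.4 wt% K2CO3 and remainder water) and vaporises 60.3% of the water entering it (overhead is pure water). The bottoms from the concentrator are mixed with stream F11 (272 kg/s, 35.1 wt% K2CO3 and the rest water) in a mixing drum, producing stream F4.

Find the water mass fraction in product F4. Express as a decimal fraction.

Vapour removed = 0.603×0.426×214 = 54.972 kg/s; concentrate = 159.03 kg/s.
water reaching the mixer = 36.192 (from concentrate) + 272×0.649 = 212.72 kg/s.
Product flow = 159.03 + 272 = 431.03 kg/s; water fraction = 0.494.

0.494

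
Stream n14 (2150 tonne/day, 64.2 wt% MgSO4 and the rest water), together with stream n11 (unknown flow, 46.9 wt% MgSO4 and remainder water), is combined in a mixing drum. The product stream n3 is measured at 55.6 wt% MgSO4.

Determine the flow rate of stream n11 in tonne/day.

Let n11 be the unknown flow. Total out = 2150 + n11.
MgSO4 balance: 1380.3 + 0.469·n11 = 0.556·(2150 + n11)
(0.469 − 0.556)·n11 = 0.556×2150 − 1380.3 = -184.9
n11 = -184.9 / -0.087 = 2125.3 tonne/day

2125 tonne/day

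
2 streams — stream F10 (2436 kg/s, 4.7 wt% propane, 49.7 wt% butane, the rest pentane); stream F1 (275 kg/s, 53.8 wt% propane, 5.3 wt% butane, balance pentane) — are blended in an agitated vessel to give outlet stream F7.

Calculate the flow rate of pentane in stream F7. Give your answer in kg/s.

pentane out = pentane in = 2436×0.456 + 275×0.409 = 1223.3 kg/s.

1223 kg/s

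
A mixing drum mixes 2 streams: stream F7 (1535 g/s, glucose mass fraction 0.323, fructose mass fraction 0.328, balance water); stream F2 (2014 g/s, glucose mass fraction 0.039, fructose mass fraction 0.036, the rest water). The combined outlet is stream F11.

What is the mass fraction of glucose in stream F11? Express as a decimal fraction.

0.162

Total flow out = 1535 + 2014 = 3549 g/s.
glucose in = 1535×0.323 + 2014×0.039 = 574.35 g/s.
glucose mass fraction in F11 = 574.35/3549 = 0.162.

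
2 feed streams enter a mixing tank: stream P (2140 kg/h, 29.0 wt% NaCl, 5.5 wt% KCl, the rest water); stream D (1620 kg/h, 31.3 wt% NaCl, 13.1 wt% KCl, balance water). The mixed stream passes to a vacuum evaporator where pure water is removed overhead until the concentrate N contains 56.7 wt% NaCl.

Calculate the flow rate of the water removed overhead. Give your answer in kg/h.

1771 kg/h

NaCl entering = 2140×0.290 + 1620×0.313 = 1127.7 kg/h.
All NaCl reports to N, so N = 1127.7/0.567 = 1988.8 kg/h.
Total feed = 3760 kg/h; overhead = 3760 − 1988.8 = 1771.2 kg/h.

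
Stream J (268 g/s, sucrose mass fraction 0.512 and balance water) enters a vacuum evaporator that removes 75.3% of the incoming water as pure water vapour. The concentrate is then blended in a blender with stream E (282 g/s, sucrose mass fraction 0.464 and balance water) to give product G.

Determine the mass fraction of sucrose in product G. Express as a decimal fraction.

0.594

Vapour removed = 0.753×0.488×268 = 98.48 g/s; concentrate = 169.52 g/s.
sucrose reaching the mixer = 137.22 (from concentrate) + 282×0.464 = 268.06 g/s.
Product flow = 169.52 + 282 = 451.52 g/s; sucrose fraction = 0.594.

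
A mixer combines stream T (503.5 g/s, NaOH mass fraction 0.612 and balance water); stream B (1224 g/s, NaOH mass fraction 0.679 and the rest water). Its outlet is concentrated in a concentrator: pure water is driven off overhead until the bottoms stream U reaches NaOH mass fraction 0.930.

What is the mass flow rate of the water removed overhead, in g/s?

502.5 g/s

NaOH entering = 503.5×0.612 + 1224×0.679 = 1139.2 g/s.
All NaOH reports to U, so U = 1139.2/0.930 = 1225 g/s.
Total feed = 1727.5 g/s; overhead = 1727.5 − 1225 = 502.51 g/s.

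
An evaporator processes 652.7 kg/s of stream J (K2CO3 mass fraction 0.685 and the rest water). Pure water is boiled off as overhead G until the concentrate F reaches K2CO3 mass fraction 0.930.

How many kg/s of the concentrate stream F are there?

K2CO3 is conserved: 652.7×0.685 = 447.1 kg/s all reports to the concentrate.
Concentrate = 447.1/(target fraction) = 480.75 kg/s.

480.8 kg/s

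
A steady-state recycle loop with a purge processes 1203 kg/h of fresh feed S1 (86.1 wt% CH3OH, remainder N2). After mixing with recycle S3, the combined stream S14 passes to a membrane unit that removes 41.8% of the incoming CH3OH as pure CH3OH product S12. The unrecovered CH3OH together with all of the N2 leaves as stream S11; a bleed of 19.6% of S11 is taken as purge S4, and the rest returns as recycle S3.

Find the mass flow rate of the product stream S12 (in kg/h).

813.7 kg/h

CH3OH in S14: m_A = 1203×0.861 + (1−0.196)·(1−0.418)·m_A, so m_A = 1035.8/0.5321 = 1946.7 kg/h.
Product S12 = 0.418×1946.7 = 813.72 kg/h.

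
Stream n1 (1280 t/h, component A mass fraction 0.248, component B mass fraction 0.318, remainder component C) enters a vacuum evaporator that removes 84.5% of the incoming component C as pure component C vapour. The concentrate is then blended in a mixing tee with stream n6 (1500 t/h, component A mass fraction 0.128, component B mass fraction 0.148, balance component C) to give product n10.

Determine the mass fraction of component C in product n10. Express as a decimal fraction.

Vapour removed = 0.845×0.434×1280 = 469.41 t/h; concentrate = 810.59 t/h.
component C reaching the mixer = 86.106 (from concentrate) + 1500×0.724 = 1172.1 t/h.
Product flow = 810.59 + 1500 = 2310.6 t/h; component C fraction = 0.507.

0.507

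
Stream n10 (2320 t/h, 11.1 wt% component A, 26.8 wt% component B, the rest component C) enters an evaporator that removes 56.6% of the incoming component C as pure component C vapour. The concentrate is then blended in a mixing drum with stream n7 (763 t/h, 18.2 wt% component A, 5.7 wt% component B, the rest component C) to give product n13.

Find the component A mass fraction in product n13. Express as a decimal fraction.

Vapour removed = 0.566×0.621×2320 = 815.45 t/h; concentrate = 1504.6 t/h.
component A reaching the mixer = 257.52 (from concentrate) + 763×0.182 = 396.39 t/h.
Product flow = 1504.6 + 763 = 2267.6 t/h; component A fraction = 0.1748.

0.1748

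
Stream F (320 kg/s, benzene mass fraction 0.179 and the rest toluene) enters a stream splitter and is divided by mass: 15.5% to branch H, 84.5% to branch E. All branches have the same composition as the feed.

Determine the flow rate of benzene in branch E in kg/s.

48.4 kg/s

Branch E total = 0.845×320 = 270.4 kg/s.
benzene in E = 0.179×270.4 = 48.402 kg/s.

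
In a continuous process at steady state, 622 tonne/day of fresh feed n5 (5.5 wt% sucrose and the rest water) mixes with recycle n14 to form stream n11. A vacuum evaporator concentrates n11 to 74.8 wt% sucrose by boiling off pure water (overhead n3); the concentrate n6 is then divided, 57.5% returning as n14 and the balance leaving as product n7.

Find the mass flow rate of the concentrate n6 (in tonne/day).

107.6 tonne/day

Overall sucrose balance (none leaves overhead): sucrose in fresh feed = sucrose in product, i.e. 622×0.055 = (1−0.575)·n6·0.748.
n6 = 34.21/(0.748×0.425) = 107.61 tonne/day.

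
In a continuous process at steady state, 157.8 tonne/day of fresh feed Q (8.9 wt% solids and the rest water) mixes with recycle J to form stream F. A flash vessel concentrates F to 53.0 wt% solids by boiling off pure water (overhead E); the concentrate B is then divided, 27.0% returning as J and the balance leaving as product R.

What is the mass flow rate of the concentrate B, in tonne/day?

36.3 tonne/day

Overall solids balance (none leaves overhead): solids in fresh feed = solids in product, i.e. 157.8×0.089 = (1−0.270)·B·0.530.
B = 14.044/(0.530×0.730) = 36.299 tonne/day.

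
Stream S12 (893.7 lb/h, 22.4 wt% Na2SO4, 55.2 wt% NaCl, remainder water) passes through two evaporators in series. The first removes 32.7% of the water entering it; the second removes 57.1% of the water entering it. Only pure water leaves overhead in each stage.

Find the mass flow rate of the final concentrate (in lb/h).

751.3 lb/h

water in feed = 893.7×0.224 = 200.19 lb/h.
After stage 1: water left = (1−0.327)×200.19 = 134.73; stream total = 828.24 lb/h.
After stage 2: water left = (1−0.571)×134.73 = 57.798; final concentrate = 751.31 lb/h.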